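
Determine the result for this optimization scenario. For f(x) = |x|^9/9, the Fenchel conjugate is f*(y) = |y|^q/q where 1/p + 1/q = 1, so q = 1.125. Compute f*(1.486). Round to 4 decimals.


The conjugate exponent q satisfies 1/p + 1/q = 1.
p = 9, so q = 9/(9 - 1) = 1.125
|y|^q = 1.486^1.125 = 1.5614
f*(1.486) = 1.5614 / 1.125 = 1.3879


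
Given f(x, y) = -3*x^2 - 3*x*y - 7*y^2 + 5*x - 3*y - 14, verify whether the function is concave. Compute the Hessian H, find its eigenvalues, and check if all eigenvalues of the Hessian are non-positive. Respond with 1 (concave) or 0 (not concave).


The Hessian of f(x,y) = -3*x^2 - 3*x*y - 7*y^2 + 5*x - 3*y - 14 is:
H = [[-6, -3], [-3, -14]]
Trace = -6 - 14 = -20
Determinant = -6*-14 - (-3)^2 = 75
Discriminant = (-20)^2 - 4*75 = 100.0
Eigenvalues: lambda_1 = -15.0, lambda_2 = -5.0
The function is concave.

1


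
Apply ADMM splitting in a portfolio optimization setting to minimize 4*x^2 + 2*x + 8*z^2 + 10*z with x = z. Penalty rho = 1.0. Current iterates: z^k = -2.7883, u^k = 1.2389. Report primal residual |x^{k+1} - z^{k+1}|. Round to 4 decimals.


ADMM iteration with rho = 1.0, z^k = -2.7883, u^k = 1.2389
Step 1: x-update.
Minimize 4*x^2 + 2*x + (1.0/2)*(x + 2.7883 + 1.2389)^2
FOC: (2*4 + 1.0)*x = -2 + 1.0*(-2.7883 - 1.2389)
x^{k+1} = -0.6697
Step 2: z-update.
Minimize 8*z^2 + 10*z + (1.0/2)*(-0.6697 - z + 1.2389)^2
FOC: (2*8 + 1.0)*z = -10 + 1.0*(-0.6697 + 1.2389)
z^{k+1} = -0.5548
Step 3: u-update.
u^{k+1} = 1.2389 - 0.6697 + 0.5548 = 1.124
Step 4: Primal residual = |-0.6697 + 0.5548| = 0.1149


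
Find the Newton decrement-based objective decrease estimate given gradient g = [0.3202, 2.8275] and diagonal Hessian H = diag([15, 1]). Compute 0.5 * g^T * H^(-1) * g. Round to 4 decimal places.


Step 1: H is diagonal, so H^(-1) * g = [0.0213, 2.8275].
Step 2: g^T H^(-1) g = sum_i g_i^2 / H_ii
  = (0.3202)^2/15 + (2.8275)^2/1
  = 0.0068 + 7.9948 = 8.0016
Step 3: Objective decrease = 0.5 * g^T H^(-1) g = 4.0008


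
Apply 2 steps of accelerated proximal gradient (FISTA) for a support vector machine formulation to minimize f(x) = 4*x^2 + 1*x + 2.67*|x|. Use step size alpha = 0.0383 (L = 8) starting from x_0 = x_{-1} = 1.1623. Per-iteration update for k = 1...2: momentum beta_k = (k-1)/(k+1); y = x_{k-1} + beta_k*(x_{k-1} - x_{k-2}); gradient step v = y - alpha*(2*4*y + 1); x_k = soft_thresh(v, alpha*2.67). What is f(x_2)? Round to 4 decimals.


FISTA on f(x) = 4*x^2 + 1*x + 2.67*|x|
L = 8, alpha = 0.0383
Iteration 1: beta = 0.0, y = 1.1623 + 0.0*(1.1623 - 1.1623) = 1.1623
  grad(y) = 10.2984, v = y - alpha*grad = 0.7679
  prox(v) = soft_thresh(0.7679, 0.1023) = 0.6656
Iteration 2: beta = 0.3333, y = 0.6656 + 0.3333*(0.6656 - 1.1623) = 0.5
  grad(y) = 5.0004, v = y - alpha*grad = 0.3085
  prox(v) = soft_thresh(0.3085, 0.1023) = 0.2063
f(x_2) = 4*0.2063^2 + 1*0.2063 + 2.67*|0.2063| = 0.9272


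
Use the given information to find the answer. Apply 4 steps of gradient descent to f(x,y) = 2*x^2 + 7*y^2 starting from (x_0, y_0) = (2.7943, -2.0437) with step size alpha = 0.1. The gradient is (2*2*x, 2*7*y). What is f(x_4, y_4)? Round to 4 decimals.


Gradient descent on f(x,y) = 2*x^2 + 7*y^2.
Starting point: (2.7943, -2.0437), alpha = 0.1
Step 1: grad_x = 2*2*2.7943 = 11.1772, grad_y = 2*7*-2.0437 = -28.6118
  x_1 = 2.7943 - 0.1*11.1772 = 1.6766
  y_1 = -2.0437 - 0.1*-28.6118 = 0.8175
Step 2: grad_x = 2*2*1.6766 = 6.7063, grad_y = 2*7*0.8175 = 11.4447
  x_2 = 1.6766 - 0.1*6.7063 = 1.0059
  y_2 = 0.8175 - 0.1*11.4447 = -0.327
Step 3: grad_x = 2*2*1.0059 = 4.0238, grad_y = 2*7*-0.327 = -4.5779
  x_3 = 1.0059 - 0.1*4.0238 = 0.6036
  y_3 = -0.327 - 0.1*-4.5779 = 0.1308
Step 4: grad_x = 2*2*0.6036 = 2.4143, grad_y = 2*7*0.1308 = 1.8312
  x_4 = 0.6036 - 0.1*2.4143 = 0.3621
  y_4 = 0.1308 - 0.1*1.8312 = -0.0523
f(0.3621, -0.0523) = 2*0.3621^2 + 7*(-0.0523)^2 = 0.2815


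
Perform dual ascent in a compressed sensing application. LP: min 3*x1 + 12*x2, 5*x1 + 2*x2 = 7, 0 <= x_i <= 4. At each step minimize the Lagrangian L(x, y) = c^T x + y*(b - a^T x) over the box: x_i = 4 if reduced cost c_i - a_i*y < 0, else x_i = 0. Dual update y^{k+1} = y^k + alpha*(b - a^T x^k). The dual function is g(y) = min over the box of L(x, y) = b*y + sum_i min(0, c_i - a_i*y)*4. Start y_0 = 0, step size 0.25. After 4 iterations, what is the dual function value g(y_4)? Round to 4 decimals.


Dual ascent for LP: min 3*x1 + 12*x2, 5*x1 + 2*x2 = 7, 0 <= x_i <= 4
Step 1: y^k = 0.0, reduced costs: (3.0, 12.0)
  x^k = (0.0, 0.0), subgradient = b - a^T x = 7.0
  y^{k+1} = 0.0 + 0.25*7.0 = 1.75
Step 2: y^k = 1.75, reduced costs: (-5.75, 8.5)
  x^k = (4.0, 0.0), subgradient = b - a^T x = -13.0
  y^{k+1} = 1.75 + 0.25*-13.0 = -1.5
Step 3: y^k = -1.5, reduced costs: (10.5, 15.0)
  x^k = (0.0, 0.0), subgradient = b - a^T x = 7.0
  y^{k+1} = -1.5 + 0.25*7.0 = 0.25
Step 4: y^k = 0.25, reduced costs: (1.75, 11.5)
  x^k = (0.0, 0.0), subgradient = b - a^T x = 7.0
  y^{k+1} = 0.25 + 0.25*7.0 = 2.0
Dual objective at y_4 = 2.0: reduced costs (-7.0, 8.0), box minimizer x = (4.0, 0.0)
g(y_4) = b*y + (c1 - a1*y)*x1 + (c2 - a2*y)*x2 = 7*2.0 + (-7.0)*4.0 + 8.0*0.0 = 14.0 - 28.0 + 0.0 = -14.0


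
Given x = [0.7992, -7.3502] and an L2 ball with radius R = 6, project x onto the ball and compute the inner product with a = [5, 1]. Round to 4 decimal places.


Step 1: Compute ||x|| (intermediates to 6 decimals).
||x|| = sqrt(0.7992^2 + (-7.3502)^2) = 7.393522
Step 2: Project.
Since ||x|| > R, scale = R/||x|| = 6/7.393522 = 0.811521, proj(x) = scale * x
proj(x) = [0.648568, -5.964842]
Step 3: Dot product.
a^T * proj(x) = 5*0.648568 + 1*(-5.964842) = -2.722


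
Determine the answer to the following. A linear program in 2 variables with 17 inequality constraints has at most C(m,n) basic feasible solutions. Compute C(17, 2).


Each vertex corresponds to some choice of n active constraints out of m, so the number of vertices is at most C(m, n) = m! / (n!(m-n)!).
m = 17, n = 2
Numerator: 17 * 16
Denominator: 2! = 2
C(17, 2) = 136


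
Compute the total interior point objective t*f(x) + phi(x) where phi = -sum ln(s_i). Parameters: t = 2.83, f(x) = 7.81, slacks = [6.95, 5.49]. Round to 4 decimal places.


Step 1: Compute log-barrier.
ln values: [1.9387, 1.7029]
phi = -(1.9387 + 1.7029) = -3.6417
Step 2: Compute augmented objective.
t*f(x) = 2.83*7.81 = 22.1023
Total = 22.1023 - 3.6417 = 18.4606


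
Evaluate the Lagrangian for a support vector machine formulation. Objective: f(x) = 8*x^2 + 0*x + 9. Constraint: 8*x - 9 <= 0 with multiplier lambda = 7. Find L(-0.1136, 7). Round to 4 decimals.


Step 1: Evaluate f(x).
f(-0.1136) = 8*(-0.1136)^2 + 0*(-0.1136) + 9 = 9.1032
Step 2: Evaluate g(x).
g(-0.1136) = 8*-0.1136 - 9 = -9.9088
Step 3: Compute Lagrangian.
L = 9.1032 + 7*-9.9088 = -60.2584


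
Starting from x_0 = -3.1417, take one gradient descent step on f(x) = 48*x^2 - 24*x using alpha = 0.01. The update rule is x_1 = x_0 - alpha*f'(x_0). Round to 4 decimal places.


We compute the gradient at x_0 and apply the update.
f'(x) = 96*x - 24
f'(-3.1417) = 96*-3.1417 - 24 = -325.6032
x_1 = -3.1417 - 0.01*-325.6032 = 0.1143


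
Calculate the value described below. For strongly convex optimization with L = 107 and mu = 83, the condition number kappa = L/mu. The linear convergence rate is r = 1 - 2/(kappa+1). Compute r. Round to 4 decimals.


Step 1: Compute the condition number.
kappa = L/mu = 107/83 = 1.2892
Step 2: Compute the convergence rate.
r = 1 - 2/(kappa + 1) = 1 - 2*mu/(L + mu) = (L - mu)/(L + mu) = 24/190 = 0.1263


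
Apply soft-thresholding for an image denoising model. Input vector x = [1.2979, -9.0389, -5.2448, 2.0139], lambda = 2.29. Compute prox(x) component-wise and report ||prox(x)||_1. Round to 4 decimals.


Soft-thresholding with lambda = 2.29:
prox(1.2979) = sign(1.2979)*max(|1.2979| - 2.29, 0) = 0.0
prox(-9.0389) = sign(-9.0389)*max(|-9.0389| - 2.29, 0) = -6.7489
prox(-5.2448) = sign(-5.2448)*max(|-5.2448| - 2.29, 0) = -2.9548
prox(2.0139) = sign(2.0139)*max(|2.0139| - 2.29, 0) = 0.0
prox(x) = [0.0, -6.7489, -2.9548, 0.0]
||prox(x)||_1 = 0.0 + 6.7489 + 2.9548 + 0.0 = 9.7037


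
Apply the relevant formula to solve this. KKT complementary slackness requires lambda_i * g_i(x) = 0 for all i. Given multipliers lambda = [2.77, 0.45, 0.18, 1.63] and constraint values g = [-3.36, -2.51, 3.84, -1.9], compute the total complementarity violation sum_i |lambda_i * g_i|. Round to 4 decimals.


KKT complementary slackness check:
lambda_1 * g_1 = 2.77 * -3.36 = -9.3072
lambda_2 * g_2 = 0.45 * -2.51 = -1.1295
lambda_3 * g_3 = 0.18 * 3.84 = 0.6912
lambda_4 * g_4 = 1.63 * -1.9 = -3.097
Total violation = 9.3072 + 1.1295 + 0.6912 + 3.097 = 14.2249


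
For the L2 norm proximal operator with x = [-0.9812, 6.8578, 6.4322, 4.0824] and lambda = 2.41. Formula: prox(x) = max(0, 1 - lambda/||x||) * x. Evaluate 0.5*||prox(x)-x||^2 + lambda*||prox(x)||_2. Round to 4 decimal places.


Step 1: Compute ||x||.
||x|| = 10.2972
Step 2: Compute scaling factor.
scale = max(0, 1 - 2.41/10.2972) = 0.766
Step 3: prox(x) = [-0.7516, 5.2528, 4.9268, 3.1269]
||prox(x)|| = 7.8872
Step 4: Proximal objective.
0.5*||prox-x||^2 = 2.9041
lambda*||prox|| = 19.0082
Total = 21.9121


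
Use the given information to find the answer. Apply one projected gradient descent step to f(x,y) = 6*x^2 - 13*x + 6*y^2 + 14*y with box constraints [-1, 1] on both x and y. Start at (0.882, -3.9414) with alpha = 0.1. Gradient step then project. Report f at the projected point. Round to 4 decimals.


Step 1: Compute gradient at (0.882, -3.9414).
grad_x = 2*6*0.882 - 13 = -2.416
grad_y = 2*6*-3.9414 + 14 = -33.2968
Step 2: Gradient step.
x_raw = 0.882 - 0.1*-2.416 = 1.1236
y_raw = -3.9414 - 0.1*-33.2968 = -0.6117
Step 3: Project onto [-1, 1].
x_proj = clip(1.1236) = 1.0
y_proj = clip(-0.6117) = -0.6117
Step 4: Evaluate f.
f(1.0, -0.6117) = -13.3189


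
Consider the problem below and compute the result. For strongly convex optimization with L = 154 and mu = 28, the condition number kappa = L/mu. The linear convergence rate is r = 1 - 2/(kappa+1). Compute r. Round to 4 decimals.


Step 1: Compute the condition number.
kappa = L/mu = 154/28 = 5.5
Step 2: Compute the convergence rate.
r = 1 - 2/(kappa + 1) = 1 - 2*mu/(L + mu) = (L - mu)/(L + mu) = 126/182 = 0.6923


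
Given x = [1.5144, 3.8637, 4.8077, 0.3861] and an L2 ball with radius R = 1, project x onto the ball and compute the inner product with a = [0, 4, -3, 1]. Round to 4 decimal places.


Step 1: Compute ||x|| (intermediates to 6 decimals).
||x|| = sqrt(1.5144^2 + 3.8637^2 + 4.8077^2 + 0.3861^2) = 6.362754
Step 2: Project.
Since ||x|| > R, scale = R/||x|| = 1/6.362754 = 0.157165, proj(x) = scale * x
proj(x) = [0.238011, 0.607238, 0.755602, 0.060681]
Step 3: Dot product.
a^T * proj(x) = 0*0.238011 + 4*0.607238 - 3*0.755602 + 1*0.060681 = 0.2228


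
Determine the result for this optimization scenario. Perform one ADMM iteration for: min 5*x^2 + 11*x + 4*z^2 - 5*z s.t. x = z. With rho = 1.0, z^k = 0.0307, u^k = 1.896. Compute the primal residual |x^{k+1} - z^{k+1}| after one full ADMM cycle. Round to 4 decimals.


ADMM iteration with rho = 1.0, z^k = 0.0307, u^k = 1.896
Step 1: x-update.
Minimize 5*x^2 + 11*x + (1.0/2)*(x - 0.0307 + 1.896)^2
FOC: (2*5 + 1.0)*x = -11 + 1.0*(0.0307 - 1.896)
x^{k+1} = -1.1696
Step 2: z-update.
Minimize 4*z^2 - 5*z + (1.0/2)*(-1.1696 - z + 1.896)^2
FOC: (2*4 + 1.0)*z = 5 + 1.0*(-1.1696 + 1.896)
z^{k+1} = 0.6363
Step 3: u-update.
u^{k+1} = 1.896 - 1.1696 - 0.6363 = 0.0902
Step 4: Primal residual = |-1.1696 - 0.6363| = 1.8058


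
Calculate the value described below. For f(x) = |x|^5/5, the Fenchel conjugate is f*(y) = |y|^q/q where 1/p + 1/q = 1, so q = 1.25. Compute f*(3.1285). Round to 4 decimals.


The conjugate exponent q satisfies 1/p + 1/q = 1.
p = 5, so q = 5/(5 - 1) = 1.25
|y|^q = 3.1285^1.25 = 4.1607
f*(3.1285) = 4.1607 / 1.25 = 3.3286


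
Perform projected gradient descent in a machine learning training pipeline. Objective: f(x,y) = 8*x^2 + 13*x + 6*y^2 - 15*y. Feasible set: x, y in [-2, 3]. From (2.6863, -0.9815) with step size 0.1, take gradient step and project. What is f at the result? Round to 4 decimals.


Step 1: Compute gradient at (2.6863, -0.9815).
grad_x = 2*8*2.6863 + 13 = 55.9808
grad_y = 2*6*-0.9815 - 15 = -26.778
Step 2: Gradient step.
x_raw = 2.6863 - 0.1*55.9808 = -2.9118
y_raw = -0.9815 - 0.1*-26.778 = 1.6963
Step 3: Project onto [-2, 3].
x_proj = clip(-2.9118) = -2.0
y_proj = clip(1.6963) = 1.6963
Step 4: Evaluate f.
f(-2.0, 1.6963) = -2.1799


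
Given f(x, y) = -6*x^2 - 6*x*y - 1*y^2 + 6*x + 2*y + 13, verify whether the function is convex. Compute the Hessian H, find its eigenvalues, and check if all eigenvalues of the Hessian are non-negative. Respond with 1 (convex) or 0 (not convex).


The Hessian of f(x,y) = -6*x^2 - 6*x*y - 1*y^2 + 6*x + 2*y + 13 is:
H = [[-12, -6], [-6, -2]]
Trace = -12 - 2 = -14
Determinant = -12*-2 - (-6)^2 = -12
Discriminant = (-14)^2 - 4*-12 = 244.0
Eigenvalues: lambda_1 = -14.8102, lambda_2 = 0.8102
The function is not convex.

0


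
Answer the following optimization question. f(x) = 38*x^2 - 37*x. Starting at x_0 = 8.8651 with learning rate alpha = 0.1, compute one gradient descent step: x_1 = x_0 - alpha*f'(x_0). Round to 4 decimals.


We compute the gradient at x_0 and apply the update.
f'(x) = 76*x - 37
f'(8.8651) = 76*8.8651 - 37 = 636.7476
x_1 = 8.8651 - 0.1*636.7476 = -54.8097


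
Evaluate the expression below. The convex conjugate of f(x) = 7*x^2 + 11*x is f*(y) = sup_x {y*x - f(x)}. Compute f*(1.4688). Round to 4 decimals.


f*(y) = sup_x {y*x - a*x^2 - b*x} = sup_x {(y-b)*x - a*x^2}
FOC: (y - b) - 2a*x = 0 => x* = (y - b)/(2a)
x* = (1.4688 - 11)/(2*7) = -0.6808
f*(1.4688) = (y-b)^2/(4a) = (1.4688 - 11)^2/(4*7)
= 90.8438/28 = 3.2444


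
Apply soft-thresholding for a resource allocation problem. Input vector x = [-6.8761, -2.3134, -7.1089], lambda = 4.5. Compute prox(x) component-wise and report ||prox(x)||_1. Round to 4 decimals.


Soft-thresholding with lambda = 4.5:
prox(-6.8761) = sign(-6.8761)*max(|-6.8761| - 4.5, 0) = -2.3761
prox(-2.3134) = sign(-2.3134)*max(|-2.3134| - 4.5, 0) = 0.0
prox(-7.1089) = sign(-7.1089)*max(|-7.1089| - 4.5, 0) = -2.6089
prox(x) = [-2.3761, 0.0, -2.6089]
||prox(x)||_1 = 2.3761 + 0.0 + 2.6089 = 4.985


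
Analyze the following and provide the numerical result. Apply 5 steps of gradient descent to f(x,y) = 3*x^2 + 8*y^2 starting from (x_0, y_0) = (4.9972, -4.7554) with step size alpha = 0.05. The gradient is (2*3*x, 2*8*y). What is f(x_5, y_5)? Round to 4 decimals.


Gradient descent on f(x,y) = 3*x^2 + 8*y^2.
Starting point: (4.9972, -4.7554), alpha = 0.05
Step 1: grad_x = 2*3*4.9972 = 29.9832, grad_y = 2*8*-4.7554 = -76.0864
  x_1 = 4.9972 - 0.05*29.9832 = 3.498
  y_1 = -4.7554 - 0.05*-76.0864 = -0.9511
Step 2: grad_x = 2*3*3.498 = 20.9882, grad_y = 2*8*-0.9511 = -15.2173
  x_2 = 3.498 - 0.05*20.9882 = 2.4486
  y_2 = -0.9511 - 0.05*-15.2173 = -0.1902
Step 3: grad_x = 2*3*2.4486 = 14.6918, grad_y = 2*8*-0.1902 = -3.0435
  x_3 = 2.4486 - 0.05*14.6918 = 1.714
  y_3 = -0.1902 - 0.05*-3.0435 = -0.038
Step 4: grad_x = 2*3*1.714 = 10.2842, grad_y = 2*8*-0.038 = -0.6087
  x_4 = 1.714 - 0.05*10.2842 = 1.1998
  y_4 = -0.038 - 0.05*-0.6087 = -0.0076
Step 5: grad_x = 2*3*1.1998 = 7.199, grad_y = 2*8*-0.0076 = -0.1217
  x_5 = 1.1998 - 0.05*7.199 = 0.8399
  y_5 = -0.0076 - 0.05*-0.1217 = -0.0015
f(0.8399, -0.0015) = 3*0.8399^2 + 8*(-0.0015)^2 = 2.1162


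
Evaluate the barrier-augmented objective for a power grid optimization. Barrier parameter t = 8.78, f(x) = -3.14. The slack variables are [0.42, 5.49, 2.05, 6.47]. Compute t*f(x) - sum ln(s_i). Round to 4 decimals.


Step 1: Compute log-barrier.
ln values: [-0.8675, 1.7029, 0.7178, 1.8672]
phi = -(-0.8675 + 1.7029 + 0.7178 + 1.8672) = -3.4204
Step 2: Compute augmented objective.
t*f(x) = 8.78*-3.14 = -27.5692
Total = -27.5692 - 3.4204 = -30.9896


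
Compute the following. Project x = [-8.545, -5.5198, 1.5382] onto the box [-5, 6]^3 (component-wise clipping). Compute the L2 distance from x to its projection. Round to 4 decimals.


Project each component onto [-5, 6].
clip(-8.545) = -5.0, clip(-5.5198) = -5.0, clip(1.5382) = 1.5382
Projection = [-5.0, -5.0, 1.5382]
Squared diffs: [12.567, 0.2702, 0.0]
Distance = sqrt(12.8372) = 3.5829


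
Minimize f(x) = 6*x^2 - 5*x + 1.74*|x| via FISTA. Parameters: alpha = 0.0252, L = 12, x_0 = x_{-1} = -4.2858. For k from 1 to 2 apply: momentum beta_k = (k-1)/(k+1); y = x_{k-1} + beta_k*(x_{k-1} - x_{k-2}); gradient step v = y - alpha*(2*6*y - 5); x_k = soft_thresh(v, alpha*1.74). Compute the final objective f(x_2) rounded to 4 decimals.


FISTA on f(x) = 6*x^2 - 5*x + 1.74*|x|
L = 12, alpha = 0.0252
Iteration 1: beta = 0.0, y = -4.2858 + 0.0*(-4.2858 + 4.2858) = -4.2858
  grad(y) = -56.4296, v = y - alpha*grad = -2.8638
  prox(v) = soft_thresh(-2.8638, 0.0438) = -2.8199
Iteration 2: beta = 0.3333, y = -2.8199 + 0.3333*(-2.8199 + 4.2858) = -2.3313
  grad(y) = -32.9756, v = y - alpha*grad = -1.5003
  prox(v) = soft_thresh(-1.5003, 0.0438) = -1.4565
f(x_2) = 6*(-1.4565)^2 - 5*(-1.4565) + 1.74*|-1.4565| = 22.5444


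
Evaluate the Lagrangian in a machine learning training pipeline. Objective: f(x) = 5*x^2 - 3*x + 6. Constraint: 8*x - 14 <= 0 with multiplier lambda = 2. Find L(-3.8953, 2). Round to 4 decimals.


Step 1: Evaluate f(x).
f(-3.8953) = 5*(-3.8953)^2 - 3*(-3.8953) + 6 = 93.5527
Step 2: Evaluate g(x).
g(-3.8953) = 8*-3.8953 - 14 = -45.1624
Step 3: Compute Lagrangian.
L = 93.5527 + 2*-45.1624 = 3.2279


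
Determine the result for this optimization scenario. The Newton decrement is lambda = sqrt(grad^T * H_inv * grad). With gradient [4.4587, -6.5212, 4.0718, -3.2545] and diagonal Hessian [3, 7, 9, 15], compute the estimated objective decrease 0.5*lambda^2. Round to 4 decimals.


Step 1: H is diagonal, so H^(-1) * g = [1.4862, -0.9316, 0.4524, -0.217].
Step 2: g^T H^(-1) g = sum_i g_i^2 / H_ii
  = (4.4587)^2/3 + (-6.5212)^2/7 + (4.0718)^2/9 + (-3.2545)^2/15
  = 6.6267 + 6.0751 + 1.8422 + 0.7061 = 15.2501
Step 3: Objective decrease = 0.5 * g^T H^(-1) g = 7.6251


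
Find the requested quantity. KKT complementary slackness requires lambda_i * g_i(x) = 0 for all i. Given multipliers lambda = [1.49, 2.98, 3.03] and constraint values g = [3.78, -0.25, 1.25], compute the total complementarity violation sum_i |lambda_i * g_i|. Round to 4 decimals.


KKT complementary slackness check:
lambda_1 * g_1 = 1.49 * 3.78 = 5.6322
lambda_2 * g_2 = 2.98 * -0.25 = -0.745
lambda_3 * g_3 = 3.03 * 1.25 = 3.7875
Total violation = 5.6322 + 0.745 + 3.7875 = 10.1647


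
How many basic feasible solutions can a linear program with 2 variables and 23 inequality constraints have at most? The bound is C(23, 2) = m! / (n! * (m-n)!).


Each vertex corresponds to some choice of n active constraints out of m, so the number of vertices is at most C(m, n) = m! / (n!(m-n)!).
m = 23, n = 2
Numerator: 23 * 22
Denominator: 2! = 2
C(23, 2) = 253


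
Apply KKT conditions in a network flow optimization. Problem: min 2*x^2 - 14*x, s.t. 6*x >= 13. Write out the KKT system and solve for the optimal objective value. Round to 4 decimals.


Step 1: Try lambda = 0 (constraint inactive).
Stationarity: 2*2*x - 14 = 0
x* = 14/(2*2) = 3.5
Check constraint: 6*3.5 = 21.0 >= 13 -- satisfied.
Step 2: Compute optimal value.
f(x*) = 2*3.5^2 - 14*3.5 = -24.5


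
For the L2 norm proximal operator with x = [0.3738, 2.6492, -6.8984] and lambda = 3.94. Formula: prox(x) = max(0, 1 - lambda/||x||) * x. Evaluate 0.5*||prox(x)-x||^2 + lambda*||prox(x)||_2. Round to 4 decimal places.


Step 1: Compute ||x||.
||x|| = 7.399
Step 2: Compute scaling factor.
scale = max(0, 1 - 3.94/7.399) = 0.4675
Step 3: prox(x) = [0.1748, 1.2385, -3.225]
||prox(x)|| = 3.459
Step 4: Proximal objective.
0.5*||prox-x||^2 = 7.7618
lambda*||prox|| = 13.6285
Total = 21.3904


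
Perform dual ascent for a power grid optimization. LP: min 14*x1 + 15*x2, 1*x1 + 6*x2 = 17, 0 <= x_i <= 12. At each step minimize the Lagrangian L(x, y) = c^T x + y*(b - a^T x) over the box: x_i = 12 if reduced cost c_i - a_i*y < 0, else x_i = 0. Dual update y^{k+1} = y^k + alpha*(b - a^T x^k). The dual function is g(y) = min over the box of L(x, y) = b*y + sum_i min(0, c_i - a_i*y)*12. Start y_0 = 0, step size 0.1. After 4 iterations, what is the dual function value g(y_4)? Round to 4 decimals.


Dual ascent for LP: min 14*x1 + 15*x2, 1*x1 + 6*x2 = 17, 0 <= x_i <= 12
Step 1: y^k = 0.0, reduced costs: (14.0, 15.0)
  x^k = (0.0, 0.0), subgradient = b - a^T x = 17.0
  y^{k+1} = 0.0 + 0.1*17.0 = 1.7
Step 2: y^k = 1.7, reduced costs: (12.3, 4.8)
  x^k = (0.0, 0.0), subgradient = b - a^T x = 17.0
  y^{k+1} = 1.7 + 0.1*17.0 = 3.4
Step 3: y^k = 3.4, reduced costs: (10.6, -5.4)
  x^k = (0.0, 12.0), subgradient = b - a^T x = -55.0
  y^{k+1} = 3.4 + 0.1*-55.0 = -2.1
Step 4: y^k = -2.1, reduced costs: (16.1, 27.6)
  x^k = (0.0, 0.0), subgradient = b - a^T x = 17.0
  y^{k+1} = -2.1 + 0.1*17.0 = -0.4
Dual objective at y_4 = -0.4: reduced costs (14.4, 17.4), box minimizer x = (0.0, 0.0)
g(y_4) = b*y + (c1 - a1*y)*x1 + (c2 - a2*y)*x2 = 17*(-0.4) + 14.4*0.0 + 17.4*0.0 = -6.8 + 0.0 + 0.0 = -6.8


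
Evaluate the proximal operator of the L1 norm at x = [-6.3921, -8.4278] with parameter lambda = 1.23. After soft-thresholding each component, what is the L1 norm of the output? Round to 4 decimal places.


Soft-thresholding with lambda = 1.23:
prox(-6.3921) = sign(-6.3921)*max(|-6.3921| - 1.23, 0) = -5.1621
prox(-8.4278) = sign(-8.4278)*max(|-8.4278| - 1.23, 0) = -7.1978
prox(x) = [-5.1621, -7.1978]
||prox(x)||_1 = 5.1621 + 7.1978 = 12.3599


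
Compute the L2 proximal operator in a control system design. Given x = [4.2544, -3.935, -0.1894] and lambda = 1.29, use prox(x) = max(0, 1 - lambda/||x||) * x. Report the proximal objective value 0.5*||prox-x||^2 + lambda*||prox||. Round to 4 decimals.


Step 1: Compute ||x||.
||x|| = 5.7983
Step 2: Compute scaling factor.
scale = max(0, 1 - 1.29/5.7983) = 0.7775
Step 3: prox(x) = [3.3079, -3.0595, -0.1473]
||prox(x)|| = 4.5083
Step 4: Proximal objective.
0.5*||prox-x||^2 = 0.8321
lambda*||prox|| = 5.8157
Total = 6.6477


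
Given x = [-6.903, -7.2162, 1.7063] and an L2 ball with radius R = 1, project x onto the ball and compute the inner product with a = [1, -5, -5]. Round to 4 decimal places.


Step 1: Compute ||x|| (intermediates to 6 decimals).
||x|| = sqrt((-6.903)^2 + (-7.2162)^2 + 1.7063^2) = 10.130963
Step 2: Project.
Since ||x|| > R, scale = R/||x|| = 1/10.130963 = 0.098707, proj(x) = scale * x
proj(x) = [-0.681374, -0.712289, 0.168424]
Step 3: Dot product.
a^T * proj(x) = 1*(-0.681374) - 5*(-0.712289) - 5*0.168424 = 2.038


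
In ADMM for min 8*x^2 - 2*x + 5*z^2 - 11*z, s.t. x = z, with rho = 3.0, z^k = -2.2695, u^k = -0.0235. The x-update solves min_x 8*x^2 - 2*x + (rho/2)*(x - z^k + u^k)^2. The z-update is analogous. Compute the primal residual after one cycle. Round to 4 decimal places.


ADMM iteration with rho = 3.0, z^k = -2.2695, u^k = -0.0235
Step 1: x-update.
Minimize 8*x^2 - 2*x + (3.0/2)*(x + 2.2695 - 0.0235)^2
FOC: (2*8 + 3.0)*x = 2 + 3.0*(-2.2695 + 0.0235)
x^{k+1} = -0.2494
Step 2: z-update.
Minimize 5*z^2 - 11*z + (3.0/2)*(-0.2494 - z - 0.0235)^2
FOC: (2*5 + 3.0)*z = 11 + 3.0*(-0.2494 - 0.0235)
z^{k+1} = 0.7832
Step 3: u-update.
u^{k+1} = -0.0235 - 0.2494 - 0.7832 = -1.0561
Step 4: Primal residual = |-0.2494 - 0.7832| = 1.0326


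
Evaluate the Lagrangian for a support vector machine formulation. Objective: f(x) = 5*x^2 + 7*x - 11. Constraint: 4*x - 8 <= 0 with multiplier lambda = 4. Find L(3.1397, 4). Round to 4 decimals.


Step 1: Evaluate f(x).
f(3.1397) = 5*3.1397^2 + 7*3.1397 - 11 = 60.2665
Step 2: Evaluate g(x).
g(3.1397) = 4*3.1397 - 8 = 4.5588
Step 3: Compute Lagrangian.
L = 60.2665 + 4*4.5588 = 78.5017


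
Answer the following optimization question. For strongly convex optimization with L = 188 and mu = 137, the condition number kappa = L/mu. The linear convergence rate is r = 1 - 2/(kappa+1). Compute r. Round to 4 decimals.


Step 1: Compute the condition number.
kappa = L/mu = 188/137 = 1.3723
Step 2: Compute the convergence rate.
r = 1 - 2/(kappa + 1) = 1 - 2*mu/(L + mu) = (L - mu)/(L + mu) = 51/325 = 0.1569


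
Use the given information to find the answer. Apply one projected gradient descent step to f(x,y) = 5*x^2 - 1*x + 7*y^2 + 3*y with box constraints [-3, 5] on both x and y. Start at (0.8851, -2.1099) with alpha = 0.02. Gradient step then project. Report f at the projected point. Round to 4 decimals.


Step 1: Compute gradient at (0.8851, -2.1099).
grad_x = 2*5*0.8851 - 1 = 7.851
grad_y = 2*7*-2.1099 + 3 = -26.5386
Step 2: Gradient step.
x_raw = 0.8851 - 0.02*7.851 = 0.7281
y_raw = -2.1099 - 0.02*-26.5386 = -1.5791
Step 3: Project onto [-3, 5].
x_proj = clip(0.7281) = 0.7281
y_proj = clip(-1.5791) = -1.5791
Step 4: Evaluate f.
f(0.7281, -1.5791) = 14.6406


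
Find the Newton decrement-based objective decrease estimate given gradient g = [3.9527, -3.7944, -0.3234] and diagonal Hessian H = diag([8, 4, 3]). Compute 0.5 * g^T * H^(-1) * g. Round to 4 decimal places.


Step 1: H is diagonal, so H^(-1) * g = [0.4941, -0.9486, -0.1078].
Step 2: g^T H^(-1) g = sum_i g_i^2 / H_ii
  = (3.9527)^2/8 + (-3.7944)^2/4 + (-0.3234)^2/3
  = 1.953 + 3.5994 + 0.0349 = 5.5872
Step 3: Objective decrease = 0.5 * g^T H^(-1) g = 2.7936


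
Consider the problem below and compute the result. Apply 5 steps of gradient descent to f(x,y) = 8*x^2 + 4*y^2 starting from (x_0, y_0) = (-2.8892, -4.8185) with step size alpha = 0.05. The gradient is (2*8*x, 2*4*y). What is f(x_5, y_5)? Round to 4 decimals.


Gradient descent on f(x,y) = 8*x^2 + 4*y^2.
Starting point: (-2.8892, -4.8185), alpha = 0.05
Step 1: grad_x = 2*8*-2.8892 = -46.2272, grad_y = 2*4*-4.8185 = -38.548
  x_1 = -2.8892 - 0.05*-46.2272 = -0.5778
  y_1 = -4.8185 - 0.05*-38.548 = -2.8911
Step 2: grad_x = 2*8*-0.5778 = -9.2454, grad_y = 2*4*-2.8911 = -23.1288
  x_2 = -0.5778 - 0.05*-9.2454 = -0.1156
  y_2 = -2.8911 - 0.05*-23.1288 = -1.7347
Step 3: grad_x = 2*8*-0.1156 = -1.8491, grad_y = 2*4*-1.7347 = -13.8773
  x_3 = -0.1156 - 0.05*-1.8491 = -0.0231
  y_3 = -1.7347 - 0.05*-13.8773 = -1.0408
Step 4: grad_x = 2*8*-0.0231 = -0.3698, grad_y = 2*4*-1.0408 = -8.3264
  x_4 = -0.0231 - 0.05*-0.3698 = -0.0046
  y_4 = -1.0408 - 0.05*-8.3264 = -0.6245
Step 5: grad_x = 2*8*-0.0046 = -0.074, grad_y = 2*4*-0.6245 = -4.9958
  x_5 = -0.0046 - 0.05*-0.074 = -0.0009
  y_5 = -0.6245 - 0.05*-4.9958 = -0.3747
f(-0.0009, -0.3747) = 8*(-0.0009)^2 + 4*(-0.3747)^2 = 0.5616


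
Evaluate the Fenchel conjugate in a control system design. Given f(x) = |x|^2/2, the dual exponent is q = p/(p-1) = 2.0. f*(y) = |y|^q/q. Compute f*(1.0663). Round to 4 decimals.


The conjugate exponent q satisfies 1/p + 1/q = 1.
p = 2, so q = 2/(2 - 1) = 2.0
|y|^q = 1.0663^2.0 = 1.137
f*(1.0663) = 1.137 / 2.0 = 0.5685


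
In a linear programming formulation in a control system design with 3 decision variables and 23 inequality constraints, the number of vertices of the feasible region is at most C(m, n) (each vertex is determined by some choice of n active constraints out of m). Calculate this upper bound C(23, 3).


Each vertex corresponds to some choice of n active constraints out of m, so the number of vertices is at most C(m, n) = m! / (n!(m-n)!).
m = 23, n = 3
Numerator: 23 * 22 * 21
Denominator: 3! = 6
C(23, 3) = 1771


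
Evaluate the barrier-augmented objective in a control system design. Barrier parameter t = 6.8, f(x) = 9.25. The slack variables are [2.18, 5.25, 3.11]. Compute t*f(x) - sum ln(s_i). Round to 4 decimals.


Step 1: Compute log-barrier.
ln values: [0.7793, 1.6582, 1.1346]
phi = -(0.7793 + 1.6582 + 1.1346) = -3.5722
Step 2: Compute augmented objective.
t*f(x) = 6.8*9.25 = 62.9
Total = 62.9 - 3.5722 = 59.3278


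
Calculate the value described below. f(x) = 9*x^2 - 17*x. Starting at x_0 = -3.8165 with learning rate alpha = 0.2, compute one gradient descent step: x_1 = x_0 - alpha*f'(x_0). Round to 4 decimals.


We compute the gradient at x_0 and apply the update.
f'(x) = 18*x - 17
f'(-3.8165) = 18*-3.8165 - 17 = -85.697
x_1 = -3.8165 - 0.2*-85.697 = 13.3229


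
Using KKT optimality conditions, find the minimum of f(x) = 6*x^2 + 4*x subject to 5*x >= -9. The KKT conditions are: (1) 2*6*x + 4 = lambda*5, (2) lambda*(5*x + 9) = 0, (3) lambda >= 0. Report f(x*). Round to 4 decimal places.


Step 1: Try lambda = 0 (constraint inactive).
Stationarity: 2*6*x + 4 = 0
x* = -4/(2*6) = -1/3 = -0.3333 (rounded; the exact value -1/3 is used below)
Check constraint: 5*-0.3333 = -1.6665 >= -9 -- satisfied.
Step 2: Compute optimal value.
f(x*) = 6*(-1/3)^2 + 4*(-1/3) = -0.6667


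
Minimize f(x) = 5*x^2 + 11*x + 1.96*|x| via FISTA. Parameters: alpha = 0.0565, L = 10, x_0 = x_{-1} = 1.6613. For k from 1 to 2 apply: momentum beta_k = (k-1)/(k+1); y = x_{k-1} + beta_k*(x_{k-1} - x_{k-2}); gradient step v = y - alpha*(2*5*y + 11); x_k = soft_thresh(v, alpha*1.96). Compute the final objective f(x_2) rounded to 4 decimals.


FISTA on f(x) = 5*x^2 + 11*x + 1.96*|x|
L = 10, alpha = 0.0565
Iteration 1: beta = 0.0, y = 1.6613 + 0.0*(1.6613 - 1.6613) = 1.6613
  grad(y) = 27.613, v = y - alpha*grad = 0.1012
  prox(v) = soft_thresh(0.1012, 0.1107) = 0.0
Iteration 2: beta = 0.3333, y = 0.0 + 0.3333*(0.0 - 1.6613) = -0.5538
  grad(y) = 5.4623, v = y - alpha*grad = -0.8624
  prox(v) = soft_thresh(-0.8624, 0.1107) = -0.7516
f(x_2) = 5*(-0.7516)^2 + 11*(-0.7516) + 1.96*|-0.7516| = -3.97


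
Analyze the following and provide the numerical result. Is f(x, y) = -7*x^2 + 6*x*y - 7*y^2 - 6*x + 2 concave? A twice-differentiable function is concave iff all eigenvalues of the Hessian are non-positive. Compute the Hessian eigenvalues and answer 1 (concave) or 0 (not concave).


The Hessian of f(x,y) = -7*x^2 + 6*x*y - 7*y^2 - 6*x + 2 is:
H = [[-14, 6], [6, -14]]
Trace = -14 - 14 = -28
Determinant = -14*-14 - (6)^2 = 160
Discriminant = (-28)^2 - 4*160 = 144.0
Eigenvalues: lambda_1 = -20.0, lambda_2 = -8.0
The function is concave.

1


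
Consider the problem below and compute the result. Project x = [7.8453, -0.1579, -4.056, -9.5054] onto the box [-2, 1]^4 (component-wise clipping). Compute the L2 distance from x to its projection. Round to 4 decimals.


Project each component onto [-2, 1].
clip(7.8453) = 1.0, clip(-0.1579) = -0.1579, clip(-4.056) = -2.0, clip(-9.5054) = -2.0
Projection = [1.0, -0.1579, -2.0, -2.0]
Squared diffs: [46.8581, 0.0, 4.2271, 56.331]
Distance = sqrt(107.4162) = 10.3642


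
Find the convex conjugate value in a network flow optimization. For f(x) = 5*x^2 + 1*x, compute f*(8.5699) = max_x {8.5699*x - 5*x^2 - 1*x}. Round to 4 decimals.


f*(y) = sup_x {y*x - a*x^2 - b*x} = sup_x {(y-b)*x - a*x^2}
FOC: (y - b) - 2a*x = 0 => x* = (y - b)/(2a)
x* = (8.5699 - 1)/(2*5) = 0.757
f*(8.5699) = (y-b)^2/(4a) = (8.5699 - 1)^2/(4*5)
= 57.3034/20 = 2.8652


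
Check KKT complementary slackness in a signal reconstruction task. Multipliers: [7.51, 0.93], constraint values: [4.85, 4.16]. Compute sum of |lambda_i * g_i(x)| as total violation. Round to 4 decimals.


KKT complementary slackness check:
lambda_1 * g_1 = 7.51 * 4.85 = 36.4235
lambda_2 * g_2 = 0.93 * 4.16 = 3.8688
Total violation = 36.4235 + 3.8688 = 40.2923


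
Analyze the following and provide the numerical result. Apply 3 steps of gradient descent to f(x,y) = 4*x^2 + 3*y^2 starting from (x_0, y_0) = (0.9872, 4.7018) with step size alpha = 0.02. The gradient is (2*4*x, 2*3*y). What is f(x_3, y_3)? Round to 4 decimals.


Gradient descent on f(x,y) = 4*x^2 + 3*y^2.
Starting point: (0.9872, 4.7018), alpha = 0.02
Step 1: grad_x = 2*4*0.9872 = 7.8976, grad_y = 2*3*4.7018 = 28.2108
  x_1 = 0.9872 - 0.02*7.8976 = 0.8292
  y_1 = 4.7018 - 0.02*28.2108 = 4.1376
Step 2: grad_x = 2*4*0.8292 = 6.634, grad_y = 2*3*4.1376 = 24.8255
  x_2 = 0.8292 - 0.02*6.634 = 0.6966
  y_2 = 4.1376 - 0.02*24.8255 = 3.6411
Step 3: grad_x = 2*4*0.6966 = 5.5725, grad_y = 2*3*3.6411 = 21.8464
  x_3 = 0.6966 - 0.02*5.5725 = 0.5851
  y_3 = 3.6411 - 0.02*21.8464 = 3.2041
f(0.5851, 3.2041) = 4*0.5851^2 + 3*3.2041^2 = 32.1691


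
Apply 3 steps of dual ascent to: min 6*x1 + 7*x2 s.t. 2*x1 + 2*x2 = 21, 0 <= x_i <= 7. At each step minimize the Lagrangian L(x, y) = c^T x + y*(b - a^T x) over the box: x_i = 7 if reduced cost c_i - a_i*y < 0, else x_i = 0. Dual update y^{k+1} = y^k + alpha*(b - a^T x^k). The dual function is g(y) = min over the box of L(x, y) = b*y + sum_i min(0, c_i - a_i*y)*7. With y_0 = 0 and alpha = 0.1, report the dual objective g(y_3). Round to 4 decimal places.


Dual ascent for LP: min 6*x1 + 7*x2, 2*x1 + 2*x2 = 21, 0 <= x_i <= 7
Step 1: y^k = 0.0, reduced costs: (6.0, 7.0)
  x^k = (0.0, 0.0), subgradient = b - a^T x = 21.0
  y^{k+1} = 0.0 + 0.1*21.0 = 2.1
Step 2: y^k = 2.1, reduced costs: (1.8, 2.8)
  x^k = (0.0, 0.0), subgradient = b - a^T x = 21.0
  y^{k+1} = 2.1 + 0.1*21.0 = 4.2
Step 3: y^k = 4.2, reduced costs: (-2.4, -1.4)
  x^k = (7.0, 7.0), subgradient = b - a^T x = -7.0
  y^{k+1} = 4.2 + 0.1*-7.0 = 3.5
Dual objective at y_3 = 3.5: reduced costs (-1.0, 0.0), box minimizer x = (7.0, 0.0)
g(y_3) = b*y + (c1 - a1*y)*x1 + (c2 - a2*y)*x2 = 21*3.5 + (-1.0)*7.0 + 0.0*0.0 = 73.5 - 7.0 + 0.0 = 66.5


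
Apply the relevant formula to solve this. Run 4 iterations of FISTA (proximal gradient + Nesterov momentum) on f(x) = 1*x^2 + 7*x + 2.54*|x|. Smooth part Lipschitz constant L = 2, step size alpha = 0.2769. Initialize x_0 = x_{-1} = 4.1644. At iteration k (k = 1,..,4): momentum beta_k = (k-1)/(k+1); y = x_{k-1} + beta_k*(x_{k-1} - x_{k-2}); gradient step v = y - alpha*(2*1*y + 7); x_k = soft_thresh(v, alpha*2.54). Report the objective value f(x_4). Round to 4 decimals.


FISTA on f(x) = 1*x^2 + 7*x + 2.54*|x|
L = 2, alpha = 0.2769
Iteration 1: beta = 0.0, y = 4.1644 + 0.0*(4.1644 - 4.1644) = 4.1644
  grad(y) = 15.3288, v = y - alpha*grad = -0.0801
  prox(v) = soft_thresh(-0.0801, 0.7033) = 0.0
Iteration 2: beta = 0.3333, y = 0.0 + 0.3333*(0.0 - 4.1644) = -1.3881
  grad(y) = 4.2237, v = y - alpha*grad = -2.5577
  prox(v) = soft_thresh(-2.5577, 0.7033) = -1.8544
Iteration 3: beta = 0.5, y = -1.8544 + 0.5*(-1.8544 - 0.0) = -2.7815
  grad(y) = 1.4369, v = y - alpha*grad = -3.1794
  prox(v) = soft_thresh(-3.1794, 0.7033) = -2.4761
Iteration 4: beta = 0.6, y = -2.4761 + 0.6*(-2.4761 + 1.8544) = -2.8491
  grad(y) = 1.3017, v = y - alpha*grad = -3.2096
  prox(v) = soft_thresh(-3.2096, 0.7033) = -2.5063
f(x_4) = 1*(-2.5063)^2 + 7*(-2.5063) + 2.54*|-2.5063| = -4.8966


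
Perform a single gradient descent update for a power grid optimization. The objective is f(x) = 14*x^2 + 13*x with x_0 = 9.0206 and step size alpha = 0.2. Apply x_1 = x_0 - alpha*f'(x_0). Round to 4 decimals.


We compute the gradient at x_0 and apply the update.
f'(x) = 28*x + 13
f'(9.0206) = 28*9.0206 + 13 = 265.5768
x_1 = 9.0206 - 0.2*265.5768 = -44.0948


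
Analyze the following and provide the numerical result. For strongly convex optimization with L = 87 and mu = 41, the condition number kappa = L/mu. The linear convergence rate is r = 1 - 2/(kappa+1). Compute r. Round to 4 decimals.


Step 1: Compute the condition number.
kappa = L/mu = 87/41 = 2.122
Step 2: Compute the convergence rate.
r = 1 - 2/(kappa + 1) = 1 - 2*mu/(L + mu) = (L - mu)/(L + mu) = 46/128 = 0.3594


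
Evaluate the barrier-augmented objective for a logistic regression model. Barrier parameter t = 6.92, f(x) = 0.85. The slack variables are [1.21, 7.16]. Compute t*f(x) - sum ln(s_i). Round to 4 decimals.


Step 1: Compute log-barrier.
ln values: [0.1906, 1.9685]
phi = -(0.1906 + 1.9685) = -2.1591
Step 2: Compute augmented objective.
t*f(x) = 6.92*0.85 = 5.882
Total = 5.882 - 2.1591 = 3.7229


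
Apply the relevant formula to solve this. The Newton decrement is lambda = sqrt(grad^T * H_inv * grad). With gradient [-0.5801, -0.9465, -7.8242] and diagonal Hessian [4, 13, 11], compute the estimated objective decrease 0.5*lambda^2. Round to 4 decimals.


Step 1: H is diagonal, so H^(-1) * g = [-0.145, -0.0728, -0.7113].
Step 2: g^T H^(-1) g = sum_i g_i^2 / H_ii
  = (-0.5801)^2/4 + (-0.9465)^2/13 + (-7.8242)^2/11
  = 0.0841 + 0.0689 + 5.5653 = 5.7183
Step 3: Objective decrease = 0.5 * g^T H^(-1) g = 2.8592


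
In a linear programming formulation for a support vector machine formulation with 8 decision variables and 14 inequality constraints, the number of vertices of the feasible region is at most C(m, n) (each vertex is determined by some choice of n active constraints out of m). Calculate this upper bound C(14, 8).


Each vertex corresponds to some choice of n active constraints out of m, so the number of vertices is at most C(m, n) = m! / (n!(m-n)!).
m = 14, n = 8
Numerator: 14 * 13 * 12 * 11 * 10 * 9 * 8 * 7
Denominator: 8! = 40320
C(14, 8) = 3003


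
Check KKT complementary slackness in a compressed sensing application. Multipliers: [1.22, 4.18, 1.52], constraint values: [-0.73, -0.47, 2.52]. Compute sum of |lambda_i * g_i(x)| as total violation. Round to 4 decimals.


KKT complementary slackness check:
lambda_1 * g_1 = 1.22 * -0.73 = -0.8906
lambda_2 * g_2 = 4.18 * -0.47 = -1.9646
lambda_3 * g_3 = 1.52 * 2.52 = 3.8304
Total violation = 0.8906 + 1.9646 + 3.8304 = 6.6856


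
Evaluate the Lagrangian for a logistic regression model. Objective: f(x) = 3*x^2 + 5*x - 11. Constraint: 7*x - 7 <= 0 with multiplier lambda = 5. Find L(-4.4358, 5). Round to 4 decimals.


Step 1: Evaluate f(x).
f(-4.4358) = 3*(-4.4358)^2 + 5*(-4.4358) - 11 = 25.85
Step 2: Evaluate g(x).
g(-4.4358) = 7*-4.4358 - 7 = -38.0506
Step 3: Compute Lagrangian.
L = 25.85 + 5*-38.0506 = -164.403


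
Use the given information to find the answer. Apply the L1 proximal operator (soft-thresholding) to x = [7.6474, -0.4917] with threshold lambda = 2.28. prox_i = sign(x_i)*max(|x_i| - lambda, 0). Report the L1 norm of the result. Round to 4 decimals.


Soft-thresholding with lambda = 2.28:
prox(7.6474) = sign(7.6474)*max(|7.6474| - 2.28, 0) = 5.3674
prox(-0.4917) = sign(-0.4917)*max(|-0.4917| - 2.28, 0) = 0.0
prox(x) = [5.3674, 0.0]
||prox(x)||_1 = 5.3674 + 0.0 = 5.3674


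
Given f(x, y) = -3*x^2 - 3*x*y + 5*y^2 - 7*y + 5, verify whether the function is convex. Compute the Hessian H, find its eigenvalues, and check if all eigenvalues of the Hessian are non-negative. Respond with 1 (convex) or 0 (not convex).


The Hessian of f(x,y) = -3*x^2 - 3*x*y + 5*y^2 - 7*y + 5 is:
H = [[-6, -3], [-3, 10]]
Trace = -6 + 10 = 4
Determinant = -6*10 - (-3)^2 = -69
Discriminant = (4)^2 - 4*-69 = 292.0
Eigenvalues: lambda_1 = -6.544, lambda_2 = 10.544
The function is not convex.

0


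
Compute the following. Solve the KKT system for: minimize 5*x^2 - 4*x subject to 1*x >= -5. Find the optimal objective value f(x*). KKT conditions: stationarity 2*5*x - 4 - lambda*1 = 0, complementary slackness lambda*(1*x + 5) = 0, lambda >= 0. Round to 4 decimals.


Step 1: Try lambda = 0 (constraint inactive).
Stationarity: 2*5*x - 4 = 0
x* = 4/(2*5) = 0.4
Check constraint: 1*0.4 = 0.4 >= -5 -- satisfied.
Step 2: Compute optimal value.
f(x*) = 5*0.4^2 - 4*0.4 = -0.8


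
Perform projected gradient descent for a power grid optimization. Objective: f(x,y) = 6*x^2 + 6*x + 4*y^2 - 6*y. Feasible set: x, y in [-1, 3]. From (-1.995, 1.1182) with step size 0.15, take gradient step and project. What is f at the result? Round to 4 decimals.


Step 1: Compute gradient at (-1.995, 1.1182).
grad_x = 2*6*-1.995 + 6 = -17.94
grad_y = 2*4*1.1182 - 6 = 2.9456
Step 2: Gradient step.
x_raw = -1.995 - 0.15*-17.94 = 0.696
y_raw = 1.1182 - 0.15*2.9456 = 0.6764
Step 3: Project onto [-1, 3].
x_proj = clip(0.696) = 0.696
y_proj = clip(0.6764) = 0.6764
Step 4: Evaluate f.
f(0.696, 0.6764) = 4.8542


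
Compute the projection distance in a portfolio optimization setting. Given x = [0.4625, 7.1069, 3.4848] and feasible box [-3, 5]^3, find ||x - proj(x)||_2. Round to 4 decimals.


Project each component onto [-3, 5].
clip(0.4625) = 0.4625, clip(7.1069) = 5.0, clip(3.4848) = 3.4848
Projection = [0.4625, 5.0, 3.4848]
Squared diffs: [0.0, 4.439, 0.0]
Distance = sqrt(4.439) = 2.1069


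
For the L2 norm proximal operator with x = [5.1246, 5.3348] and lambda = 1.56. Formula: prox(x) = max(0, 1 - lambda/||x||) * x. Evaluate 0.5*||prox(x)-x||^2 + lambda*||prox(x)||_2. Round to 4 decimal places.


Step 1: Compute ||x||.
||x|| = 7.3974
Step 2: Compute scaling factor.
scale = max(0, 1 - 1.56/7.3974) = 0.7891
Step 3: prox(x) = [4.0439, 4.2098]
||prox(x)|| = 5.8374
Step 4: Proximal objective.
0.5*||prox-x||^2 = 1.2168
lambda*||prox|| = 9.1063
Total = 10.3232
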